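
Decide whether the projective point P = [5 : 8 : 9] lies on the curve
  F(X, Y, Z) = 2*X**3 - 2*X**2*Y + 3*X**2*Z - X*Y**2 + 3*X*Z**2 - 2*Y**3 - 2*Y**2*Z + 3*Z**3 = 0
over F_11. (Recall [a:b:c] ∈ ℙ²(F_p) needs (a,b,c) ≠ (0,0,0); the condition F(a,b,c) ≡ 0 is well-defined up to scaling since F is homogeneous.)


F(5,8,9) ≡ 1 (mod 11); P is NOT on the curve.

Evaluate F(5, 8, 9) term-by-term (mod 11).
  2*X**3 ↦ 2·125·1·1 = 250
  -2*X**2*Y ↦ -2·25·8·1 = -400
  3*X**2*Z ↦ 3·25·1·9 = 675
  -X*Y**2 ↦ -1·5·64·1 = -320
  3*X*Z**2 ↦ 3·5·1·81 = 1215
  -2*Y**3 ↦ -2·1·512·1 = -1024
  -2*Y**2*Z ↦ -2·1·64·9 = -1152
  3*Z**3 ↦ 3·1·1·729 = 2187
Sum: F(5, 8, 9) = (250) + (-400) + (675) + (-320) + (1215) + (-1024) + (-1152) + (2187) = 1431.
Reducing mod 11: 1431 ≡ 1 (mod 11).
Since F(a, b, c) ≡ 1 ≠ 0 (mod 11), P does NOT lie on the curve.


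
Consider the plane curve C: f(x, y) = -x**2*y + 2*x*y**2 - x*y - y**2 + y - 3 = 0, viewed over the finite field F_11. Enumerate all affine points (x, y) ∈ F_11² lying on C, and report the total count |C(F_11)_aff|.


Affine F_11-points: {(0, 6), (3, 4), (3, 7), (4, 4), (4, 5), (5, 5), (5, 8), (6, 1), (10, 7), (10, 8)}; count = 10.

For each of the 121 pairs (x, y) ∈ F_11², evaluate f(x, y) mod 11. Record the zeros.
  x = 0: [0↦8, 1↦8, 2↦6, 3↦2, 4↦7, 5↦10, 6↦0, 7↦10, 8↦7, 9↦2, 10↦6]  zeros at y ∈ {6}
  x = 1: [0↦8, 1↦8, 2↦10, 3↦3, 4↦9, 5↦6, 6↦5, 7↦6, 8↦9, 9↦3, 10↦10]  zeros at y ∈ ∅
  x = 2: [0↦8, 1↦6, 2↦10, 3↦9, 4↦3, 5↦3, 6↦9, 7↦10, 8↦6, 9↦8, 10↦5]  zeros at y ∈ ∅
  x = 3: [0↦8, 1↦2, 2↦6, 3↦9, 4↦0, 5↦1, 6↦1, 7↦0, 8↦9, 9↦6, 10↦2]  zeros at y ∈ {4, 7}
  x = 4: [0↦8, 1↦7, 2↦9, 3↦3, 4↦0, 5↦0, 6↦3, 7↦9, 8↦7, 9↦8, 10↦1]  zeros at y ∈ {4, 5}
  x = 5: [0↦8, 1↦10, 2↦8, 3↦2, 4↦3, 5↦0, 6↦4, 7↦4, 8↦0, 9↦3, 10↦2]  zeros at y ∈ {5, 8}
  x = 6: [0↦8, 1↦0, 2↦3, 3↦6, 4↦9, 5↦1, 6↦4, 7↦7, 8↦10, 9↦2, 10↦5]  zeros at y ∈ {1}
  x = 7: [0↦8, 1↦10, 2↦5, 3↦4, 4↦7, 5↦3, 6↦3, 7↦7, 8↦4, 9↦5, 10↦10]  zeros at y ∈ ∅
  x = 8: [0↦8, 1↦7, 2↦3, 3↦7, 4↦8, 5↦6, 6↦1, 7↦4, 8↦4, 9↦1, 10↦6]  zeros at y ∈ ∅
  x = 9: [0↦8, 1↦2, 2↦8, 3↦4, 4↦1, 5↦10, 6↦9, 7↦9, 8↦10, 9↦1, 10↦4]  zeros at y ∈ ∅
  x = 10: [0↦8, 1↦6, 2↦9, 3↦6, 4↦8, 5↦4, 6↦5, 7↦0, 8↦0, 9↦5, 10↦4]  zeros at y ∈ {7, 8}
Collecting zeros: affine points = {(0, 6), (3, 4), (3, 7), (4, 4), (4, 5), (5, 5), (5, 8), (6, 1), (10, 7), (10, 8)}.
Total count |C(F_11)_aff| = 10.


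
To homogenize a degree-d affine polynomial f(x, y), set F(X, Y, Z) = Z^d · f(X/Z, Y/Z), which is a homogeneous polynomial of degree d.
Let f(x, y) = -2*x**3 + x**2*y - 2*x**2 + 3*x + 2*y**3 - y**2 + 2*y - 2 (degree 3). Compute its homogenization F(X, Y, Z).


F(X, Y, Z) = -2*X**3 + X**2*Y - 2*X**2*Z + 3*X*Z**2 + 2*Y**3 - Y**2*Z + 2*Y*Z**2 - 2*Z**3

deg(f) = 3.
Substitute x = X/Z, y = Y/Z into f, then multiply by Z^3.
  monomial -2·x^3·y^0 ↦ -2·X^3·Y^0·Z^0.
  monomial 1·x^2·y^1 ↦ 1·X^2·Y^1·Z^0.
  monomial -2·x^2·y^0 ↦ -2·X^2·Y^0·Z^1.
  monomial 3·x^1·y^0 ↦ 3·X^1·Y^0·Z^2.
  monomial 2·x^0·y^3 ↦ 2·X^0·Y^3·Z^0.
  monomial -1·x^0·y^2 ↦ -1·X^0·Y^2·Z^1.
  monomial 2·x^0·y^1 ↦ 2·X^0·Y^1·Z^2.
  monomial -2·x^0·y^0 ↦ -2·X^0·Y^0·Z^3.
Collecting: F(X, Y, Z) = -2*X**3 + X**2*Y - 2*X**2*Z + 3*X*Z**2 + 2*Y**3 - Y**2*Z + 2*Y*Z**2 - 2*Z**3.


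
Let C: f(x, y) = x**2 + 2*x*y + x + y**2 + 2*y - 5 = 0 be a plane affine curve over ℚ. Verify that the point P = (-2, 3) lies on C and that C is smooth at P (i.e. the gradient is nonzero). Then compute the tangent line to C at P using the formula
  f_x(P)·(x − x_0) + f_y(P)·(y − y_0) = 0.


Tangent line at P: 3*x + 4*y - 6 = 0.

Step 1: f(-2, 3) = 0, so P lies on C.
Step 2: partial derivatives
  f_x(x, y) = 2*x + 2*y + 1, f_y(x, y) = 2*x + 2*y + 2.
  f_x(P) = 3, f_y(P) = 4 (gradient nonzero, so P is smooth).
Step 3: tangent line at P: 3·(x − -2) + 4·(y − 3) = 0.
Expanding: 3*x + 4*y - 6 = 0.


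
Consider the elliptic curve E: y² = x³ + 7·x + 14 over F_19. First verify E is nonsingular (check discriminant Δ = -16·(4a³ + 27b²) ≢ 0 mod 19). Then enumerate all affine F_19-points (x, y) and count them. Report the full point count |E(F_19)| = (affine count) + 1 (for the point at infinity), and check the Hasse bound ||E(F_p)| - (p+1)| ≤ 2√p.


Affine points = {(2, 6), (2, 13), (3, 9), (3, 10), (4, 7), (4, 12), (6, 5), (6, 14), (7, 8), (7, 11), (10, 1), (10, 18), (11, 4), (11, 15), (14, 5), (14, 14), (15, 6), (15, 13), (16, 2), (16, 17), (17, 7), (17, 12), (18, 5), (18, 14)}; affine count = 24; |E(F_19)| = 25.

Discriminant check: Δ ∝ 4a³ + 27b² = 4·7³ + 27·14² = 4·343 + 27·196 ≡ 14 (mod 19). Nonzero ⇒ E is nonsingular.
For each x ∈ F_19, compute rhs = x³ + 7·x + 14 mod 19, then count y ∈ F_19 with y² ≡ rhs.
  x = 0: rhs = 14, matching y values: none (0 points).
  x = 1: rhs = 3, matching y values: none (0 points).
  x = 2: rhs = 17, matching y values: 6, 13 (2 points).
  x = 3: rhs = 5, matching y values: 9, 10 (2 points).
  x = 4: rhs = 11, matching y values: 7, 12 (2 points).
  x = 5: rhs = 3, matching y values: none (0 points).
  x = 6: rhs = 6, matching y values: 5, 14 (2 points).
  x = 7: rhs = 7, matching y values: 8, 11 (2 points).
  x = 8: rhs = 12, matching y values: none (0 points).
  x = 9: rhs = 8, matching y values: none (0 points).
  x = 10: rhs = 1, matching y values: 1, 18 (2 points).
  x = 11: rhs = 16, matching y values: 4, 15 (2 points).
  x = 12: rhs = 2, matching y values: none (0 points).
  x = 13: rhs = 3, matching y values: none (0 points).
  x = 14: rhs = 6, matching y values: 5, 14 (2 points).
  x = 15: rhs = 17, matching y values: 6, 13 (2 points).
  x = 16: rhs = 4, matching y values: 2, 17 (2 points).
  x = 17: rhs = 11, matching y values: 7, 12 (2 points).
  x = 18: rhs = 6, matching y values: 5, 14 (2 points).
Total affine count: 24.
Full point count |E(F_19)| = 24 + 1 = 25.
Hasse bound: |25 − (19+1)| = |5| = 5 ≤ 2√19 ≈ 8.7178 ✓.


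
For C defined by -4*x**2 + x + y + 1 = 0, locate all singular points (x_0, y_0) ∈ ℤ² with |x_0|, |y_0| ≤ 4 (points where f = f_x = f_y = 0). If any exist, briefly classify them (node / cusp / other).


No singular points in the scanned grid; C is smooth there.

Compute partial derivatives:
  f_x = 1 - 8*x.
  f_y = 1.
f_y = 1 is a nonzero constant, so f_y never vanishes: no point (x, y) can satisfy f = f_x = f_y = 0. In particular no (x, y) ∈ {−4, ..., 4}² is singular; the curve is smooth.


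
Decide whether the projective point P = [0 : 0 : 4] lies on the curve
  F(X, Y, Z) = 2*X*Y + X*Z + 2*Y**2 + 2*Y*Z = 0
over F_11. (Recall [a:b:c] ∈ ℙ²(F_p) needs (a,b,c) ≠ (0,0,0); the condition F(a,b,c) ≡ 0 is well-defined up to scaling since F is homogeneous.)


F(0,0,4) ≡ 0 (mod 11); P is on the curve.

Evaluate F(0, 0, 4) term-by-term (mod 11).
  2*X*Y ↦ 2·0·0·1 = 0
  X*Z ↦ 1·0·1·4 = 0
  2*Y**2 ↦ 2·1·0·1 = 0
  2*Y*Z ↦ 2·1·0·4 = 0
Sum: F(0, 0, 4) = (0) + (0) + (0) + (0) = 0.
Reducing mod 11: 0 ≡ 0 (mod 11).
Since F(a, b, c) ≡ 0 (mod 11), P lies on the curve.


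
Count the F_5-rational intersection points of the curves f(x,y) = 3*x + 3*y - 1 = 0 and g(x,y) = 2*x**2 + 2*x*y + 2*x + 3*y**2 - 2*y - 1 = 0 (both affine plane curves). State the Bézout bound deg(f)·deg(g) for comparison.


Common zeros: ∅; count = 0; Bézout bound = 2.

deg(f) = 1, deg(g) = 2, so Bézout bound = 2.
Scan x ∈ F_5. For each x, list the y ∈ F_5 with f(x, y) ≡ 0 and those with g(x, y) ≡ 0 (mod 5); the common zeros in that column are the intersection.
  x = 0: f ≡ 0 at y ∈ {2}; g ≡ 0 at y ∈ {1, 3}; common: ∅.
  x = 1: f ≡ 0 at y ∈ {1}; g ≡ 0 at y ∈ {2, 3}; common: ∅.
  x = 2: f ≡ 0 at y ∈ {0}; g ≡ 0 at y ∈ ∅; common: ∅.
  x = 3: f ≡ 0 at y ∈ {4}; g ≡ 0 at y ∈ {1}; common: ∅.
  x = 4: f ≡ 0 at y ∈ {3}; g ≡ 0 at y ∈ ∅; common: ∅.
Collecting: common zeros = ∅, so the count is 0.
Comparison with the Bézout bound: 0 ≤ 2 = deg(f)·deg(g), as expected for curves with no common component (the affine F_5-count falls short of the bound because intersections may lie at infinity, over extension fields, or carry multiplicity).


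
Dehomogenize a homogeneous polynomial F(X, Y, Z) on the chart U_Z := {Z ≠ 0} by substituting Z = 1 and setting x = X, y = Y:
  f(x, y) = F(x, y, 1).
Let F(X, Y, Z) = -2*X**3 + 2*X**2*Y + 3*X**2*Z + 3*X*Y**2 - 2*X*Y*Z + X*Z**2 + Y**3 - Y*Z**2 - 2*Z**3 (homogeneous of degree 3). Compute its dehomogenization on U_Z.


f(x, y) = -2*x**3 + 2*x**2*y + 3*x**2 + 3*x*y**2 - 2*x*y + x + y**3 - y - 2

On U_Z we set Z = 1. Each monomial c·X^i·Y^j·Z^k in F becomes c·x^i·y^j·1^k = c·x^i·y^j.
Substituting Z = 1: F(X, Y, 1) = -2*x**3 + 2*x**2*y + 3*x**2 + 3*x*y**2 - 2*x*y + x + y**3 - y - 2.
Note: deg(f) ≤ deg(F) = 3; strict inequality happens when F is divisible by Z (lost terms).


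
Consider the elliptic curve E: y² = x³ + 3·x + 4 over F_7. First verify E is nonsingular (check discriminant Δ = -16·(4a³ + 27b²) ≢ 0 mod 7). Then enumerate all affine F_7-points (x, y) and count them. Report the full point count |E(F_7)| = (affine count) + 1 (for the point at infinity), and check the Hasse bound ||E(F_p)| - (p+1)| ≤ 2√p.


Affine points = {(0, 2), (0, 5), (1, 1), (1, 6), (2, 2), (2, 5), (5, 2), (5, 5), (6, 0)}; affine count = 9; |E(F_7)| = 10.

Discriminant check: Δ ∝ 4a³ + 27b² = 4·3³ + 27·4² = 4·27 + 27·16 ≡ 1 (mod 7). Nonzero ⇒ E is nonsingular.
For each x ∈ F_7, compute rhs = x³ + 3·x + 4 mod 7, then count y ∈ F_7 with y² ≡ rhs.
  x = 0: rhs = 4, matching y values: 2, 5 (2 points).
  x = 1: rhs = 1, matching y values: 1, 6 (2 points).
  x = 2: rhs = 4, matching y values: 2, 5 (2 points).
  x = 3: rhs = 5, matching y values: none (0 points).
  x = 4: rhs = 3, matching y values: none (0 points).
  x = 5: rhs = 4, matching y values: 2, 5 (2 points).
  x = 6: rhs = 0, matching y values: 0 (1 points).
Total affine count: 9.
Full point count |E(F_7)| = 9 + 1 = 10.
Hasse bound: |10 − (7+1)| = |2| = 2 ≤ 2√7 ≈ 5.2915 ✓.


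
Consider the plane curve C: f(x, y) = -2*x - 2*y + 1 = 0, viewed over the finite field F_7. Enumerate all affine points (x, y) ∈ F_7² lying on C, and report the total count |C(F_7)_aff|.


Affine F_7-points: {(0, 4), (1, 3), (2, 2), (3, 1), (4, 0), (5, 6), (6, 5)}; count = 7.

For each of the 49 pairs (x, y) ∈ F_7², evaluate f(x, y) mod 7. Record the zeros.
  x = 0: [0↦1, 1↦6, 2↦4, 3↦2, 4↦0, 5↦5, 6↦3]  zeros at y ∈ {4}
  x = 1: [0↦6, 1↦4, 2↦2, 3↦0, 4↦5, 5↦3, 6↦1]  zeros at y ∈ {3}
  x = 2: [0↦4, 1↦2, 2↦0, 3↦5, 4↦3, 5↦1, 6↦6]  zeros at y ∈ {2}
  x = 3: [0↦2, 1↦0, 2↦5, 3↦3, 4↦1, 5↦6, 6↦4]  zeros at y ∈ {1}
  x = 4: [0↦0, 1↦5, 2↦3, 3↦1, 4↦6, 5↦4, 6↦2]  zeros at y ∈ {0}
  x = 5: [0↦5, 1↦3, 2↦1, 3↦6, 4↦4, 5↦2, 6↦0]  zeros at y ∈ {6}
  x = 6: [0↦3, 1↦1, 2↦6, 3↦4, 4↦2, 5↦0, 6↦5]  zeros at y ∈ {5}
Collecting zeros: affine points = {(0, 4), (1, 3), (2, 2), (3, 1), (4, 0), (5, 6), (6, 5)}.
Total count |C(F_7)_aff| = 7.


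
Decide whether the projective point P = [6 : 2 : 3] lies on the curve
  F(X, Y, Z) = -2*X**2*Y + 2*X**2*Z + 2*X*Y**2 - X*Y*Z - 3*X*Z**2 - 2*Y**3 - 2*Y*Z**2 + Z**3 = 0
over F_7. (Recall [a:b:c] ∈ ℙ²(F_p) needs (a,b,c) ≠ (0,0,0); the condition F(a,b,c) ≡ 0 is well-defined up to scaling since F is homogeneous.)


F(6,2,3) ≡ 2 (mod 7); P is NOT on the curve.

Evaluate F(6, 2, 3) term-by-term (mod 7).
  -2*X**2*Y ↦ -2·36·2·1 = -144
  2*X**2*Z ↦ 2·36·1·3 = 216
  2*X*Y**2 ↦ 2·6·4·1 = 48
  -X*Y*Z ↦ -1·6·2·3 = -36
  -3*X*Z**2 ↦ -3·6·1·9 = -162
  -2*Y**3 ↦ -2·1·8·1 = -16
  -2*Y*Z**2 ↦ -2·1·2·9 = -36
  Z**3 ↦ 1·1·1·27 = 27
Sum: F(6, 2, 3) = (-144) + (216) + (48) + (-36) + (-162) + (-16) + (-36) + (27) = -103.
Reducing mod 7: -103 ≡ 2 (mod 7).
Since F(a, b, c) ≡ 2 ≠ 0 (mod 7), P does NOT lie on the curve.


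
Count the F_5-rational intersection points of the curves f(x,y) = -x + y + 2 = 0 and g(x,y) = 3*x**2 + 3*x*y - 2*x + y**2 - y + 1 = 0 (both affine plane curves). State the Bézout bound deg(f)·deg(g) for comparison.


Common zeros: ∅; count = 0; Bézout bound = 2.

deg(f) = 1, deg(g) = 2, so Bézout bound = 2.
Scan x ∈ F_5. For each x, list the y ∈ F_5 with f(x, y) ≡ 0 and those with g(x, y) ≡ 0 (mod 5); the common zeros in that column are the intersection.
  x = 0: f ≡ 0 at y ∈ {3}; g ≡ 0 at y ∈ ∅; common: ∅.
  x = 1: f ≡ 0 at y ∈ {4}; g ≡ 0 at y ∈ {1, 2}; common: ∅.
  x = 2: f ≡ 0 at y ∈ {0}; g ≡ 0 at y ∈ {1, 4}; common: ∅.
  x = 3: f ≡ 0 at y ∈ {1}; g ≡ 0 at y ∈ {3, 4}; common: ∅.
  x = 4: f ≡ 0 at y ∈ {2}; g ≡ 0 at y ∈ ∅; common: ∅.
Collecting: common zeros = ∅, so the count is 0.
Comparison with the Bézout bound: 0 ≤ 2 = deg(f)·deg(g), as expected for curves with no common component (the affine F_5-count falls short of the bound because intersections may lie at infinity, over extension fields, or carry multiplicity).


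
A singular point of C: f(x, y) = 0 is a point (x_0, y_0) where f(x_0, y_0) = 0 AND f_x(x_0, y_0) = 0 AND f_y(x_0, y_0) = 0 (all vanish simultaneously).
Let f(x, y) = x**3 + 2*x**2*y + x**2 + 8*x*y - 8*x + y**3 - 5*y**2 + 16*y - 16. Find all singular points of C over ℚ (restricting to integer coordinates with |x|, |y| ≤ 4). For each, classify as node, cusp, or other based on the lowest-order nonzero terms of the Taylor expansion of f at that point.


Singular points: {(-2, 2)}; classification: node.

Compute partial derivatives:
  f_x = 3*x**2 + 4*x*y + 2*x + 8*y - 8.
  f_y = 2*x**2 + 8*x + 3*y**2 - 10*y + 16.
Scan x_0 ∈ {−4, ..., 4}. For each x_0, f_y(x_0, y) is a polynomial in y; find its integer roots y ∈ {−4, ..., 4}, then test f_x and f at those candidates.
  x = -4: f_y(-4, y) = 3*y**2 - 10*y + 16; no integer root y with |y| ≤ 4.
  x = -3: f_y(-3, y) = 3*y**2 - 10*y + 10; no integer root y with |y| ≤ 4.
  x = -2: f_y(-2, y) = 3*y**2 - 10*y + 8; vanishes at y ∈ {2}. (-2, 2): f_x = 0, f = 0 — SINGULAR.
  x = -1: f_y(-1, y) = 3*y**2 - 10*y + 10; no integer root y with |y| ≤ 4.
  x = 0: f_y(0, y) = 3*y**2 - 10*y + 16; no integer root y with |y| ≤ 4.
  x = 1: f_y(1, y) = 3*y**2 - 10*y + 26; no integer root y with |y| ≤ 4.
  x = 2: f_y(2, y) = 3*y**2 - 10*y + 40; no integer root y with |y| ≤ 4.
  x = 3: f_y(3, y) = 3*y**2 - 10*y + 58; no integer root y with |y| ≤ 4.
  x = 4: f_y(4, y) = 3*y**2 - 10*y + 80; no integer root y with |y| ≤ 4.
Only singular point on the grid: (-2, 2).
Classify: substitute x = -2 + u, y = 2 + v and expand: f = u**3 + 2*u**2*v - u**2 + v**3 + v**2.
No constant or linear terms (consistent with a singular point). Quadratic part: -u**2 + v**2. Cubic part: u**3 + 2*u**2*v + v**3.
The quadratic part v**2 - u**2 = (v − u)(v + u) splits into two distinct linear factors, so there are two distinct tangent lines y − 2 = ±(x − -2) — this is a node (ordinary double point).
Classification: node.


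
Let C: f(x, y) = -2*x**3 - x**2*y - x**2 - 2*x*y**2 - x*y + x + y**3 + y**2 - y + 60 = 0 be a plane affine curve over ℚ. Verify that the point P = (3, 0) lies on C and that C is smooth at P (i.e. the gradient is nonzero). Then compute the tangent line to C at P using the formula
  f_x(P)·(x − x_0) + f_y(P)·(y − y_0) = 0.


Tangent line at P: -59*x - 13*y + 177 = 0.

Step 1: f(3, 0) = 0, so P lies on C.
Step 2: partial derivatives
  f_x(x, y) = -6*x**2 - 2*x*y - 2*x - 2*y**2 - y + 1, f_y(x, y) = -x**2 - 4*x*y - x + 3*y**2 + 2*y - 1.
  f_x(P) = -59, f_y(P) = -13 (gradient nonzero, so P is smooth).
Step 3: tangent line at P: -59·(x − 3) + -13·(y − 0) = 0.
Expanding: -59*x - 13*y + 177 = 0.


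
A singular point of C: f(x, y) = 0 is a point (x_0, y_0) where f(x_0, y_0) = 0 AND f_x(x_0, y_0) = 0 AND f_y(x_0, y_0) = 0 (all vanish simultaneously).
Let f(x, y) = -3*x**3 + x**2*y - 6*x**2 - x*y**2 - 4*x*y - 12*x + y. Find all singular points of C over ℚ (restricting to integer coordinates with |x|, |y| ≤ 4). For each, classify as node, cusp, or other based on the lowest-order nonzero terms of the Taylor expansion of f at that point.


Singular points: {(-1, -3)}; classification: cusp.

Compute partial derivatives:
  f_x = -9*x**2 + 2*x*y - 12*x - y**2 - 4*y - 12.
  f_y = x**2 - 2*x*y - 4*x + 1.
Scan x_0 ∈ {−4, ..., 4}. For each x_0, f_y(x_0, y) is a polynomial in y; find its integer roots y ∈ {−4, ..., 4}, then test f_x and f at those candidates.
  x = -4: f_y(-4, y) = 8*y + 33; no integer root y with |y| ≤ 4.
  x = -3: f_y(-3, y) = 6*y + 22; no integer root y with |y| ≤ 4.
  x = -2: f_y(-2, y) = 4*y + 13; no integer root y with |y| ≤ 4.
  x = -1: f_y(-1, y) = 2*y + 6; vanishes at y ∈ {-3}. (-1, -3): f_x = 0, f = 0 — SINGULAR.
  x = 0: f_y(0, y) = 1; no integer root y with |y| ≤ 4.
  x = 1: f_y(1, y) = -2*y - 2; vanishes at y ∈ {-1}. (1, -1): f_x = -32 ≠ 0.
  x = 2: f_y(2, y) = -4*y - 3; no integer root y with |y| ≤ 4.
  x = 3: f_y(3, y) = -6*y - 2; no integer root y with |y| ≤ 4.
  x = 4: f_y(4, y) = 1 - 8*y; no integer root y with |y| ≤ 4.
Only singular point on the grid: (-1, -3).
Classify: substitute x = -1 + u, y = -3 + v and expand: f = -3*u**3 + u**2*v - u*v**2 + v**2.
No constant or linear terms (consistent with a singular point). Quadratic part: v**2. Cubic part: -3*u**3 + u**2*v - u*v**2.
The quadratic part v**2 is a perfect square, so there is a single (double) tangent line v = 0, i.e. y = -3. Restricting the cubic part to that line (v = 0) leaves -3*u**3 ≠ 0, so f is not divisible by v and the branch is v² ≈ 3*u**3 to lowest order — this is a cusp.
Classification: cusp.


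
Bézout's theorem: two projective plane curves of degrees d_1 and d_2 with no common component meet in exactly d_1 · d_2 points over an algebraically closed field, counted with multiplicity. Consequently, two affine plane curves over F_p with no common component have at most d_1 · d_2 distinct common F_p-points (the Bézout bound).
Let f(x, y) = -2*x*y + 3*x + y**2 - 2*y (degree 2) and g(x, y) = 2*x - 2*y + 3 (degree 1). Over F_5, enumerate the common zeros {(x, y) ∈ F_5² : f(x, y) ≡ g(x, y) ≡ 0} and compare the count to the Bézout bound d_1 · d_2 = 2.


Common zeros: ∅; count = 0; Bézout bound = 2.

deg(f) = 2, deg(g) = 1, so Bézout bound = 2.
Scan x ∈ F_5. For each x, list the y ∈ F_5 with f(x, y) ≡ 0 and those with g(x, y) ≡ 0 (mod 5); the common zeros in that column are the intersection.
  x = 0: f ≡ 0 at y ∈ {0, 2}; g ≡ 0 at y ∈ {4}; common: ∅.
  x = 1: f ≡ 0 at y ∈ {1, 3}; g ≡ 0 at y ∈ {0}; common: ∅.
  x = 2: f ≡ 0 at y ∈ ∅; g ≡ 0 at y ∈ {1}; common: ∅.
  x = 3: f ≡ 0 at y ∈ ∅; g ≡ 0 at y ∈ {2}; common: ∅.
  x = 4: f ≡ 0 at y ∈ ∅; g ≡ 0 at y ∈ {3}; common: ∅.
Collecting: common zeros = ∅, so the count is 0.
Comparison with the Bézout bound: 0 ≤ 2 = deg(f)·deg(g), as expected for curves with no common component (the affine F_5-count falls short of the bound because intersections may lie at infinity, over extension fields, or carry multiplicity).


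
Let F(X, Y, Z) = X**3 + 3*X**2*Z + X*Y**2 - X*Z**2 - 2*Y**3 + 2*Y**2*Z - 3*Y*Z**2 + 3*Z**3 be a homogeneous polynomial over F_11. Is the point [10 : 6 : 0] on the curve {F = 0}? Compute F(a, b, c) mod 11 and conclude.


F(10,6,0) ≡ 4 (mod 11); P is NOT on the curve.

Evaluate F(10, 6, 0) term-by-term (mod 11).
  X**3 ↦ 1·1000·1·1 = 1000
  3*X**2*Z ↦ 3·100·1·0 = 0
  X*Y**2 ↦ 1·10·36·1 = 360
  -X*Z**2 ↦ -1·10·1·0 = 0
  -2*Y**3 ↦ -2·1·216·1 = -432
  2*Y**2*Z ↦ 2·1·36·0 = 0
  -3*Y*Z**2 ↦ -3·1·6·0 = 0
  3*Z**3 ↦ 3·1·1·0 = 0
Sum: F(10, 6, 0) = (1000) + (0) + (360) + (0) + (-432) + (0) + (0) + (0) = 928.
Reducing mod 11: 928 ≡ 4 (mod 11).
Since F(a, b, c) ≡ 4 ≠ 0 (mod 11), P does NOT lie on the curve.


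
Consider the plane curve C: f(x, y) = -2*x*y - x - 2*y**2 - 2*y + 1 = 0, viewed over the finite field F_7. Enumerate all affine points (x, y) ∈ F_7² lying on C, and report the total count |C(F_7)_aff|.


Affine F_7-points: {(1, 0), (1, 5), (2, 2), (5, 4), (6, 1), (6, 6)}; count = 6.

For each of the 49 pairs (x, y) ∈ F_7², evaluate f(x, y) mod 7. Record the zeros.
  x = 0: [0↦1, 1↦4, 2↦3, 3↦5, 4↦3, 5↦4, 6↦1]  zeros at y ∈ ∅
  x = 1: [0↦0, 1↦1, 2↦5, 3↦5, 4↦1, 5↦0, 6↦2]  zeros at y ∈ {0, 5}
  x = 2: [0↦6, 1↦5, 2↦0, 3↦5, 4↦6, 5↦3, 6↦3]  zeros at y ∈ {2}
  x = 3: [0↦5, 1↦2, 2↦2, 3↦5, 4↦4, 5↦6, 6↦4]  zeros at y ∈ ∅
  x = 4: [0↦4, 1↦6, 2↦4, 3↦5, 4↦2, 5↦2, 6↦5]  zeros at y ∈ ∅
  x = 5: [0↦3, 1↦3, 2↦6, 3↦5, 4↦0, 5↦5, 6↦6]  zeros at y ∈ {4}
  x = 6: [0↦2, 1↦0, 2↦1, 3↦5, 4↦5, 5↦1, 6↦0]  zeros at y ∈ {1, 6}
Collecting zeros: affine points = {(1, 0), (1, 5), (2, 2), (5, 4), (6, 1), (6, 6)}.
Total count |C(F_7)_aff| = 6.


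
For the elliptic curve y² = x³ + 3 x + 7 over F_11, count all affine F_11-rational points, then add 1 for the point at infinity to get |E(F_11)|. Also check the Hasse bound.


Affine points = {(1, 0), (5, 2), (5, 9), (8, 2), (8, 9), (9, 2), (9, 9), (10, 5), (10, 6)}; affine count = 9; |E(F_11)| = 10.

Discriminant check: Δ ∝ 4a³ + 27b² = 4·3³ + 27·7² = 4·27 + 27·49 ≡ 1 (mod 11). Nonzero ⇒ E is nonsingular.
For each x ∈ F_11, compute rhs = x³ + 3·x + 7 mod 11, then count y ∈ F_11 with y² ≡ rhs.
  x = 0: rhs = 7, matching y values: none (0 points).
  x = 1: rhs = 0, matching y values: 0 (1 points).
  x = 2: rhs = 10, matching y values: none (0 points).
  x = 3: rhs = 10, matching y values: none (0 points).
  x = 4: rhs = 6, matching y values: none (0 points).
  x = 5: rhs = 4, matching y values: 2, 9 (2 points).
  x = 6: rhs = 10, matching y values: none (0 points).
  x = 7: rhs = 8, matching y values: none (0 points).
  x = 8: rhs = 4, matching y values: 2, 9 (2 points).
  x = 9: rhs = 4, matching y values: 2, 9 (2 points).
  x = 10: rhs = 3, matching y values: 5, 6 (2 points).
Total affine count: 9.
Full point count |E(F_11)| = 9 + 1 = 10.
Hasse bound: |10 − (11+1)| = |-2| = 2 ≤ 2√11 ≈ 6.6332 ✓.


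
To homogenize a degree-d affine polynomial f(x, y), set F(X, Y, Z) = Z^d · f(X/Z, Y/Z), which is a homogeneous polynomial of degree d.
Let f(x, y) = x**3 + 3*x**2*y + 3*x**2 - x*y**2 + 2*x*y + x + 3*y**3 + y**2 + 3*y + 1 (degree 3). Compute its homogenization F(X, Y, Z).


F(X, Y, Z) = X**3 + 3*X**2*Y + 3*X**2*Z - X*Y**2 + 2*X*Y*Z + X*Z**2 + 3*Y**3 + Y**2*Z + 3*Y*Z**2 + Z**3

deg(f) = 3.
Substitute x = X/Z, y = Y/Z into f, then multiply by Z^3.
  monomial 1·x^3·y^0 ↦ 1·X^3·Y^0·Z^0.
  monomial 3·x^2·y^1 ↦ 3·X^2·Y^1·Z^0.
  monomial 3·x^2·y^0 ↦ 3·X^2·Y^0·Z^1.
  monomial -1·x^1·y^2 ↦ -1·X^1·Y^2·Z^0.
  monomial 2·x^1·y^1 ↦ 2·X^1·Y^1·Z^1.
  monomial 1·x^1·y^0 ↦ 1·X^1·Y^0·Z^2.
  monomial 3·x^0·y^3 ↦ 3·X^0·Y^3·Z^0.
  monomial 1·x^0·y^2 ↦ 1·X^0·Y^2·Z^1.
  monomial 3·x^0·y^1 ↦ 3·X^0·Y^1·Z^2.
  monomial 1·x^0·y^0 ↦ 1·X^0·Y^0·Z^3.
Collecting: F(X, Y, Z) = X**3 + 3*X**2*Y + 3*X**2*Z - X*Y**2 + 2*X*Y*Z + X*Z**2 + 3*Y**3 + Y**2*Z + 3*Y*Z**2 + Z**3.


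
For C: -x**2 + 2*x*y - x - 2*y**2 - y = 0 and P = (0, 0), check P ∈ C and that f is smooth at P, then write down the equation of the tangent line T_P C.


Tangent line at P: -x - y = 0.

Step 1: f(0, 0) = 0, so P lies on C.
Step 2: partial derivatives
  f_x(x, y) = -2*x + 2*y - 1, f_y(x, y) = 2*x - 4*y - 1.
  f_x(P) = -1, f_y(P) = -1 (gradient nonzero, so P is smooth).
Step 3: tangent line at P: -1·(x − 0) + -1·(y − 0) = 0.
Expanding: -x - y = 0.


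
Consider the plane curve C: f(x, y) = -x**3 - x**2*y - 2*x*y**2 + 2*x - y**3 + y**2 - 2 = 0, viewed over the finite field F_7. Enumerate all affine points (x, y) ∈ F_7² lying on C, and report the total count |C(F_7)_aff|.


Affine F_7-points: {(0, 6), (1, 6), (2, 1), (3, 4), (4, 2), (4, 3)}; count = 6.

For each of the 49 pairs (x, y) ∈ F_7², evaluate f(x, y) mod 7. Record the zeros.
  x = 0: [0↦5, 1↦5, 2↦1, 3↦1, 4↦6, 5↦3, 6↦0]  zeros at y ∈ {6}
  x = 1: [0↦6, 1↦3, 2↦6, 3↦2, 4↦6, 5↦5, 6↦0]  zeros at y ∈ {6}
  x = 2: [0↦1, 1↦0, 2↦1, 3↦5, 4↦6, 5↦5, 6↦3]  zeros at y ∈ {1}
  x = 3: [0↦5, 1↦4, 2↦1, 3↦4, 4↦0, 5↦4, 6↦3]  zeros at y ∈ {4}
  x = 4: [0↦5, 1↦2, 2↦0, 3↦0, 4↦3, 5↦3, 6↦1]  zeros at y ∈ {2, 3}
  x = 5: [0↦2, 1↦2, 2↦6, 3↦1, 4↦2, 5↦3, 6↦5]  zeros at y ∈ ∅
  x = 6: [0↦4, 1↦5, 2↦6, 3↦1, 4↦5, 5↦5, 6↦2]  zeros at y ∈ ∅
Collecting zeros: affine points = {(0, 6), (1, 6), (2, 1), (3, 4), (4, 2), (4, 3)}.
Total count |C(F_7)_aff| = 6.


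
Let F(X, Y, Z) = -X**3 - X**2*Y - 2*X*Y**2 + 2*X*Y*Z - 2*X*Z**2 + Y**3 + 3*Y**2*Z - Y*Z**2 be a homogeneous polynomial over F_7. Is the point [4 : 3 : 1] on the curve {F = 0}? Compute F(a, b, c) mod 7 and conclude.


F(4,3,1) ≡ 2 (mod 7); P is NOT on the curve.

Evaluate F(4, 3, 1) term-by-term (mod 7).
  -X**3 ↦ -1·64·1·1 = -64
  -X**2*Y ↦ -1·16·3·1 = -48
  -2*X*Y**2 ↦ -2·4·9·1 = -72
  2*X*Y*Z ↦ 2·4·3·1 = 24
  -2*X*Z**2 ↦ -2·4·1·1 = -8
  Y**3 ↦ 1·1·27·1 = 27
  3*Y**2*Z ↦ 3·1·9·1 = 27
  -Y*Z**2 ↦ -1·1·3·1 = -3
Sum: F(4, 3, 1) = (-64) + (-48) + (-72) + (24) + (-8) + (27) + (27) + (-3) = -117.
Reducing mod 7: -117 ≡ 2 (mod 7).
Since F(a, b, c) ≡ 2 ≠ 0 (mod 7), P does NOT lie on the curve.


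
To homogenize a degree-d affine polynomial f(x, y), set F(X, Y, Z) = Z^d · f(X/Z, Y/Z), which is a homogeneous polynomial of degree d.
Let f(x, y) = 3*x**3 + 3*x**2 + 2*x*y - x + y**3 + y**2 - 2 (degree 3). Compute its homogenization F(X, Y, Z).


F(X, Y, Z) = 3*X**3 + 3*X**2*Z + 2*X*Y*Z - X*Z**2 + Y**3 + Y**2*Z - 2*Z**3

deg(f) = 3.
Substitute x = X/Z, y = Y/Z into f, then multiply by Z^3.
  monomial 3·x^3·y^0 ↦ 3·X^3·Y^0·Z^0.
  monomial 3·x^2·y^0 ↦ 3·X^2·Y^0·Z^1.
  monomial 2·x^1·y^1 ↦ 2·X^1·Y^1·Z^1.
  monomial -1·x^1·y^0 ↦ -1·X^1·Y^0·Z^2.
  monomial 1·x^0·y^3 ↦ 1·X^0·Y^3·Z^0.
  monomial 1·x^0·y^2 ↦ 1·X^0·Y^2·Z^1.
  monomial -2·x^0·y^0 ↦ -2·X^0·Y^0·Z^3.
Collecting: F(X, Y, Z) = 3*X**3 + 3*X**2*Z + 2*X*Y*Z - X*Z**2 + Y**3 + Y**2*Z - 2*Z**3.


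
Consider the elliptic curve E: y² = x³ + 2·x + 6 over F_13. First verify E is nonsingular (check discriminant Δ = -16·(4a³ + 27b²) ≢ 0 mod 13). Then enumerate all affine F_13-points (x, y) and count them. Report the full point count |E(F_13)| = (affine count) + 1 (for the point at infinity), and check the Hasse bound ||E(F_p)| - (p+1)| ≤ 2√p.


Affine points = {(1, 3), (1, 10), (3, 0), (4, 0), (6, 0), (7, 5), (7, 8), (8, 1), (8, 12), (9, 5), (9, 8), (10, 5), (10, 8), (12, 4), (12, 9)}; affine count = 15; |E(F_13)| = 16.

Discriminant check: Δ ∝ 4a³ + 27b² = 4·2³ + 27·6² = 4·8 + 27·36 ≡ 3 (mod 13). Nonzero ⇒ E is nonsingular.
For each x ∈ F_13, compute rhs = x³ + 2·x + 6 mod 13, then count y ∈ F_13 with y² ≡ rhs.
  x = 0: rhs = 6, matching y values: none (0 points).
  x = 1: rhs = 9, matching y values: 3, 10 (2 points).
  x = 2: rhs = 5, matching y values: none (0 points).
  x = 3: rhs = 0, matching y values: 0 (1 points).
  x = 4: rhs = 0, matching y values: 0 (1 points).
  x = 5: rhs = 11, matching y values: none (0 points).
  x = 6: rhs = 0, matching y values: 0 (1 points).
  x = 7: rhs = 12, matching y values: 5, 8 (2 points).
  x = 8: rhs = 1, matching y values: 1, 12 (2 points).
  x = 9: rhs = 12, matching y values: 5, 8 (2 points).
  x = 10: rhs = 12, matching y values: 5, 8 (2 points).
  x = 11: rhs = 7, matching y values: none (0 points).
  x = 12: rhs = 3, matching y values: 4, 9 (2 points).
Total affine count: 15.
Full point count |E(F_13)| = 15 + 1 = 16.
Hasse bound: |16 − (13+1)| = |2| = 2 ≤ 2√13 ≈ 7.2111 ✓.


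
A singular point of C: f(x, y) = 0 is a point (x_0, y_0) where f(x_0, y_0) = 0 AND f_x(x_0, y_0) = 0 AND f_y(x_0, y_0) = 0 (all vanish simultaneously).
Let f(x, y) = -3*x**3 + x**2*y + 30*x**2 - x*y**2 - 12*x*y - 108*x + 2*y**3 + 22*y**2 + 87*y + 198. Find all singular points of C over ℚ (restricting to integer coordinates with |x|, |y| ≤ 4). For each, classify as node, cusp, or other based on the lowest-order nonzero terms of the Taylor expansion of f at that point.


Singular points: {(3, -3)}; classification: cusp.

Compute partial derivatives:
  f_x = -9*x**2 + 2*x*y + 60*x - y**2 - 12*y - 108.
  f_y = x**2 - 2*x*y - 12*x + 6*y**2 + 44*y + 87.
Scan x_0 ∈ {−4, ..., 4}. For each x_0, f_y(x_0, y) is a polynomial in y; find its integer roots y ∈ {−4, ..., 4}, then test f_x and f at those candidates.
  x = -4: f_y(-4, y) = 6*y**2 + 52*y + 151; no integer root y with |y| ≤ 4.
  x = -3: f_y(-3, y) = 6*y**2 + 50*y + 132; no integer root y with |y| ≤ 4.
  x = -2: f_y(-2, y) = 6*y**2 + 48*y + 115; no integer root y with |y| ≤ 4.
  x = -1: f_y(-1, y) = 6*y**2 + 46*y + 100; no integer root y with |y| ≤ 4.
  x = 0: f_y(0, y) = 6*y**2 + 44*y + 87; no integer root y with |y| ≤ 4.
  x = 1: f_y(1, y) = 6*y**2 + 42*y + 76; no integer root y with |y| ≤ 4.
  x = 2: f_y(2, y) = 6*y**2 + 40*y + 67; no integer root y with |y| ≤ 4.
  x = 3: f_y(3, y) = 6*y**2 + 38*y + 60; vanishes at y ∈ {-3}. (3, -3): f_x = 0, f = 0 — SINGULAR.
  x = 4: f_y(4, y) = 6*y**2 + 36*y + 55; no integer root y with |y| ≤ 4.
Only singular point on the grid: (3, -3).
Classify: substitute x = 3 + u, y = -3 + v and expand: f = -3*u**3 + u**2*v - u*v**2 + 2*v**3 + v**2.
No constant or linear terms (consistent with a singular point). Quadratic part: v**2. Cubic part: -3*u**3 + u**2*v - u*v**2 + 2*v**3.
The quadratic part v**2 is a perfect square, so there is a single (double) tangent line v = 0, i.e. y = -3. Restricting the cubic part to that line (v = 0) leaves -3*u**3 ≠ 0, so f is not divisible by v and the branch is v² ≈ 3*u**3 to lowest order — this is a cusp.
Classification: cusp.


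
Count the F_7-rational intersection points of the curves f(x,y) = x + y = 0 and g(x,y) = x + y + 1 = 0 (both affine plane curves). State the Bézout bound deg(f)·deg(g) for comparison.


Common zeros: ∅; count = 0; Bézout bound = 1.

deg(f) = 1, deg(g) = 1, so Bézout bound = 1.
Scan x ∈ F_7. For each x, list the y ∈ F_7 with f(x, y) ≡ 0 and those with g(x, y) ≡ 0 (mod 7); the common zeros in that column are the intersection.
  x = 0: f ≡ 0 at y ∈ {0}; g ≡ 0 at y ∈ {6}; common: ∅.
  x = 1: f ≡ 0 at y ∈ {6}; g ≡ 0 at y ∈ {5}; common: ∅.
  x = 2: f ≡ 0 at y ∈ {5}; g ≡ 0 at y ∈ {4}; common: ∅.
  x = 3: f ≡ 0 at y ∈ {4}; g ≡ 0 at y ∈ {3}; common: ∅.
  x = 4: f ≡ 0 at y ∈ {3}; g ≡ 0 at y ∈ {2}; common: ∅.
  x = 5: f ≡ 0 at y ∈ {2}; g ≡ 0 at y ∈ {1}; common: ∅.
  x = 6: f ≡ 0 at y ∈ {1}; g ≡ 0 at y ∈ {0}; common: ∅.
Collecting: common zeros = ∅, so the count is 0.
Comparison with the Bézout bound: 0 ≤ 1 = deg(f)·deg(g), as expected for curves with no common component (the affine F_7-count falls short of the bound because intersections may lie at infinity, over extension fields, or carry multiplicity).


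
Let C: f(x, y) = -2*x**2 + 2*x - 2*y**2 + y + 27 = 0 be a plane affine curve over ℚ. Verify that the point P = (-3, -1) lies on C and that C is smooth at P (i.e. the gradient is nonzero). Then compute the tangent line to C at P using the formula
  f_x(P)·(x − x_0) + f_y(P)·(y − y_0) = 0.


Tangent line at P: 14*x + 5*y + 47 = 0.

Step 1: f(-3, -1) = 0, so P lies on C.
Step 2: partial derivatives
  f_x(x, y) = 2 - 4*x, f_y(x, y) = 1 - 4*y.
  f_x(P) = 14, f_y(P) = 5 (gradient nonzero, so P is smooth).
Step 3: tangent line at P: 14·(x − -3) + 5·(y − -1) = 0.
Expanding: 14*x + 5*y + 47 = 0.


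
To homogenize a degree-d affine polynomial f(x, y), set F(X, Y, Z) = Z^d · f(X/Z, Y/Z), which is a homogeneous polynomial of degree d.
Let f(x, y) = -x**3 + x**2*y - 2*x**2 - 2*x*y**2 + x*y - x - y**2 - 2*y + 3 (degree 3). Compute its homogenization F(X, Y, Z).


F(X, Y, Z) = -X**3 + X**2*Y - 2*X**2*Z - 2*X*Y**2 + X*Y*Z - X*Z**2 - Y**2*Z - 2*Y*Z**2 + 3*Z**3

deg(f) = 3.
Substitute x = X/Z, y = Y/Z into f, then multiply by Z^3.
  monomial -1·x^3·y^0 ↦ -1·X^3·Y^0·Z^0.
  monomial 1·x^2·y^1 ↦ 1·X^2·Y^1·Z^0.
  monomial -2·x^2·y^0 ↦ -2·X^2·Y^0·Z^1.
  monomial -2·x^1·y^2 ↦ -2·X^1·Y^2·Z^0.
  monomial 1·x^1·y^1 ↦ 1·X^1·Y^1·Z^1.
  monomial -1·x^1·y^0 ↦ -1·X^1·Y^0·Z^2.
  monomial -1·x^0·y^2 ↦ -1·X^0·Y^2·Z^1.
  monomial -2·x^0·y^1 ↦ -2·X^0·Y^1·Z^2.
  monomial 3·x^0·y^0 ↦ 3·X^0·Y^0·Z^3.
Collecting: F(X, Y, Z) = -X**3 + X**2*Y - 2*X**2*Z - 2*X*Y**2 + X*Y*Z - X*Z**2 - Y**2*Z - 2*Y*Z**2 + 3*Z**3.


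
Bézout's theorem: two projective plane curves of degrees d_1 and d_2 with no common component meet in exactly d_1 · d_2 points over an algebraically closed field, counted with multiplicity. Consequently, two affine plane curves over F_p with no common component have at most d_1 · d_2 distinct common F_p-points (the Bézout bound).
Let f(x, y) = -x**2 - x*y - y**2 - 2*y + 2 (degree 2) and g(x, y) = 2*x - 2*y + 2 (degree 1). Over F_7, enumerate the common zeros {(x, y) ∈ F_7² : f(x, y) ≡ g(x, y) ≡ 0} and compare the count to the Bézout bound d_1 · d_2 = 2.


Common zeros: ∅; count = 0; Bézout bound = 2.

deg(f) = 2, deg(g) = 1, so Bézout bound = 2.
Scan x ∈ F_7. For each x, list the y ∈ F_7 with f(x, y) ≡ 0 and those with g(x, y) ≡ 0 (mod 7); the common zeros in that column are the intersection.
  x = 0: f ≡ 0 at y ∈ ∅; g ≡ 0 at y ∈ {1}; common: ∅.
  x = 1: f ≡ 0 at y ∈ ∅; g ≡ 0 at y ∈ {2}; common: ∅.
  x = 2: f ≡ 0 at y ∈ {1, 2}; g ≡ 0 at y ∈ {3}; common: ∅.
  x = 3: f ≡ 0 at y ∈ {0, 2}; g ≡ 0 at y ∈ {4}; common: ∅.
  x = 4: f ≡ 0 at y ∈ {0, 1}; g ≡ 0 at y ∈ {5}; common: ∅.
  x = 5: f ≡ 0 at y ∈ ∅; g ≡ 0 at y ∈ {6}; common: ∅.
  x = 6: f ≡ 0 at y ∈ ∅; g ≡ 0 at y ∈ {0}; common: ∅.
Collecting: common zeros = ∅, so the count is 0.
Comparison with the Bézout bound: 0 ≤ 2 = deg(f)·deg(g), as expected for curves with no common component (the affine F_7-count falls short of the bound because intersections may lie at infinity, over extension fields, or carry multiplicity).


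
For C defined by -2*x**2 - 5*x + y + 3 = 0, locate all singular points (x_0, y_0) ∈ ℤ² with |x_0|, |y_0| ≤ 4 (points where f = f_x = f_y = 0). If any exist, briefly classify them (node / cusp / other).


No singular points in the scanned grid; C is smooth there.

Compute partial derivatives:
  f_x = -4*x - 5.
  f_y = 1.
f_y = 1 is a nonzero constant, so f_y never vanishes: no point (x, y) can satisfy f = f_x = f_y = 0. In particular no (x, y) ∈ {−4, ..., 4}² is singular; the curve is smooth.


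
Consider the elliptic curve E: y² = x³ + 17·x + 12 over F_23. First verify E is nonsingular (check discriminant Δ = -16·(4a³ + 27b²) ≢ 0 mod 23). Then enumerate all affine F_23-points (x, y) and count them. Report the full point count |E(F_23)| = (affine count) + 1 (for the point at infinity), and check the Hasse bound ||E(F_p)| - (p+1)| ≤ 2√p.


Affine points = {(0, 9), (0, 14), (2, 10), (2, 13), (4, 11), (4, 12), (6, 10), (6, 13), (8, 4), (8, 19), (10, 3), (10, 20), (11, 9), (11, 14), (12, 9), (12, 14), (14, 2), (14, 21), (15, 10), (15, 13), (17, 4), (17, 19), (18, 3), (18, 20), (19, 8), (19, 15), (20, 7), (20, 16), (21, 4), (21, 19)}; affine count = 30; |E(F_23)| = 31.

Discriminant check: Δ ∝ 4a³ + 27b² = 4·17³ + 27·12² = 4·4913 + 27·144 ≡ 11 (mod 23). Nonzero ⇒ E is nonsingular.
For each x ∈ F_23, compute rhs = x³ + 17·x + 12 mod 23, then count y ∈ F_23 with y² ≡ rhs.
  x = 0: rhs = 12, matching y values: 9, 14 (2 points).
  x = 1: rhs = 7, matching y values: none (0 points).
  x = 2: rhs = 8, matching y values: 10, 13 (2 points).
  x = 3: rhs = 21, matching y values: none (0 points).
  x = 4: rhs = 6, matching y values: 11, 12 (2 points).
  x = 5: rhs = 15, matching y values: none (0 points).
  x = 6: rhs = 8, matching y values: 10, 13 (2 points).
  x = 7: rhs = 14, matching y values: none (0 points).
  x = 8: rhs = 16, matching y values: 4, 19 (2 points).
  x = 9: rhs = 20, matching y values: none (0 points).
  x = 10: rhs = 9, matching y values: 3, 20 (2 points).
  x = 11: rhs = 12, matching y values: 9, 14 (2 points).
  x = 12: rhs = 12, matching y values: 9, 14 (2 points).
  x = 13: rhs = 15, matching y values: none (0 points).
  x = 14: rhs = 4, matching y values: 2, 21 (2 points).
  x = 15: rhs = 8, matching y values: 10, 13 (2 points).
  x = 16: rhs = 10, matching y values: none (0 points).
  x = 17: rhs = 16, matching y values: 4, 19 (2 points).
  x = 18: rhs = 9, matching y values: 3, 20 (2 points).
  x = 19: rhs = 18, matching y values: 8, 15 (2 points).
  x = 20: rhs = 3, matching y values: 7, 16 (2 points).
  x = 21: rhs = 16, matching y values: 4, 19 (2 points).
  x = 22: rhs = 17, matching y values: none (0 points).
Total affine count: 30.
Full point count |E(F_23)| = 30 + 1 = 31.
Hasse bound: |31 − (23+1)| = |7| = 7 ≤ 2√23 ≈ 9.5917 ✓.


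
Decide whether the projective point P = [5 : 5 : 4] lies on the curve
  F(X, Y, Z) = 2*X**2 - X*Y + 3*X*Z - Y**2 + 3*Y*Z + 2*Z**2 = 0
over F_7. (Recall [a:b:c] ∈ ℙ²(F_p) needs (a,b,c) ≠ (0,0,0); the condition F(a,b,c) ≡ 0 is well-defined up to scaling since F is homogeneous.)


F(5,5,4) ≡ 5 (mod 7); P is NOT on the curve.

Evaluate F(5, 5, 4) term-by-term (mod 7).
  2*X**2 ↦ 2·25·1·1 = 50
  -X*Y ↦ -1·5·5·1 = -25
  3*X*Z ↦ 3·5·1·4 = 60
  -Y**2 ↦ -1·1·25·1 = -25
  3*Y*Z ↦ 3·1·5·4 = 60
  2*Z**2 ↦ 2·1·1·16 = 32
Sum: F(5, 5, 4) = (50) + (-25) + (60) + (-25) + (60) + (32) = 152.
Reducing mod 7: 152 ≡ 5 (mod 7).
Since F(a, b, c) ≡ 5 ≠ 0 (mod 7), P does NOT lie on the curve.


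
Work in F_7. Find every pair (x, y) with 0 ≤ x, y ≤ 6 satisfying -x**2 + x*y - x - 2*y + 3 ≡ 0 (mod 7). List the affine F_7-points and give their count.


Affine F_7-points: {(0, 5), (1, 1), (3, 2), (4, 5), (5, 2), (6, 1)}; count = 6.

For each of the 49 pairs (x, y) ∈ F_7², evaluate f(x, y) mod 7. Record the zeros.
  x = 0: [0↦3, 1↦1, 2↦6, 3↦4, 4↦2, 5↦0, 6↦5]  zeros at y ∈ {5}
  x = 1: [0↦1, 1↦0, 2↦6, 3↦5, 4↦4, 5↦3, 6↦2]  zeros at y ∈ {1}
  x = 2: [0↦4, 1↦4, 2↦4, 3↦4, 4↦4, 5↦4, 6↦4]  zeros at y ∈ ∅
  x = 3: [0↦5, 1↦6, 2↦0, 3↦1, 4↦2, 5↦3, 6↦4]  zeros at y ∈ {2}
  x = 4: [0↦4, 1↦6, 2↦1, 3↦3, 4↦5, 5↦0, 6↦2]  zeros at y ∈ {5}
  x = 5: [0↦1, 1↦4, 2↦0, 3↦3, 4↦6, 5↦2, 6↦5]  zeros at y ∈ {2}
  x = 6: [0↦3, 1↦0, 2↦4, 3↦1, 4↦5, 5↦2, 6↦6]  zeros at y ∈ {1}
Collecting zeros: affine points = {(0, 5), (1, 1), (3, 2), (4, 5), (5, 2), (6, 1)}.
Total count |C(F_7)_aff| = 6.


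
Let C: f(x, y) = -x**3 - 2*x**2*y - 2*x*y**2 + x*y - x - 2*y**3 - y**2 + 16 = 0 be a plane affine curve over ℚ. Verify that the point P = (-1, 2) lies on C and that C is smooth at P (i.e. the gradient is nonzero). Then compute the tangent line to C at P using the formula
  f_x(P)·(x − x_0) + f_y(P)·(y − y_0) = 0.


Tangent line at P: -2*x - 23*y + 44 = 0.

Step 1: f(-1, 2) = 0, so P lies on C.
Step 2: partial derivatives
  f_x(x, y) = -3*x**2 - 4*x*y - 2*y**2 + y - 1, f_y(x, y) = -2*x**2 - 4*x*y + x - 6*y**2 - 2*y.
  f_x(P) = -2, f_y(P) = -23 (gradient nonzero, so P is smooth).
Step 3: tangent line at P: -2·(x − -1) + -23·(y − 2) = 0.
Expanding: -2*x - 23*y + 44 = 0.


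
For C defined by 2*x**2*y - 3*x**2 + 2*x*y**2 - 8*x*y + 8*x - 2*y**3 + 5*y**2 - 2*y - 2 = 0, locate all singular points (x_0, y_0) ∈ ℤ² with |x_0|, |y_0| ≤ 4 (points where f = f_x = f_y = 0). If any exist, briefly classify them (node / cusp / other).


Singular points: {(1, 1)}; classification: node.

Compute partial derivatives:
  f_x = 4*x*y - 6*x + 2*y**2 - 8*y + 8.
  f_y = 2*x**2 + 4*x*y - 8*x - 6*y**2 + 10*y - 2.
Scan x_0 ∈ {−4, ..., 4}. For each x_0, f_y(x_0, y) is a polynomial in y; find its integer roots y ∈ {−4, ..., 4}, then test f_x and f at those candidates.
  x = -4: f_y(-4, y) = -6*y**2 - 6*y + 62; no integer root y with |y| ≤ 4.
  x = -3: f_y(-3, y) = -6*y**2 - 2*y + 40; no integer root y with |y| ≤ 4.
  x = -2: f_y(-2, y) = -6*y**2 + 2*y + 22; no integer root y with |y| ≤ 4.
  x = -1: f_y(-1, y) = -6*y**2 + 6*y + 8; no integer root y with |y| ≤ 4.
  x = 0: f_y(0, y) = -6*y**2 + 10*y - 2; no integer root y with |y| ≤ 4.
  x = 1: f_y(1, y) = -6*y**2 + 14*y - 8; vanishes at y ∈ {1}. (1, 1): f_x = 0, f = 0 — SINGULAR.
  x = 2: f_y(2, y) = -6*y**2 + 18*y - 10; no integer root y with |y| ≤ 4.
  x = 3: f_y(3, y) = -6*y**2 + 22*y - 8; no integer root y with |y| ≤ 4.
  x = 4: f_y(4, y) = -6*y**2 + 26*y - 2; no integer root y with |y| ≤ 4.
Only singular point on the grid: (1, 1).
Classify: substitute x = 1 + u, y = 1 + v and expand: f = 2*u**2*v - u**2 + 2*u*v**2 - 2*v**3 + v**2.
No constant or linear terms (consistent with a singular point). Quadratic part: -u**2 + v**2. Cubic part: 2*u**2*v + 2*u*v**2 - 2*v**3.
The quadratic part v**2 - u**2 = (v − u)(v + u) splits into two distinct linear factors, so there are two distinct tangent lines y − 1 = ±(x − 1) — this is a node (ordinary double point).
Classification: node.
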